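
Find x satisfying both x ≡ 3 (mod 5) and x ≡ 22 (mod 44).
198

Using Chinese Remainder Theorem:
M = 5 × 44 = 220
M1 = 44, M2 = 5
y1 = 44^(-1) mod 5 = 4
y2 = 5^(-1) mod 44 = 9
x = (3×44×4 + 22×5×9) mod 220 = 198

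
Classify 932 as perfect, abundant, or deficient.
deficient

Proper divisors of 932: sum = 1 + 2 + 4 + 233 + 466 = 706
Since 706 < 932, 932 is deficient.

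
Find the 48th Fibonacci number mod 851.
759

Matrix identity: Q^n = [[F_(n+1), F_n], [F_n, F_(n-1)]] with Q = [[1,1],[1,0]].
n = 48 = 110000₂. Square-and-multiply, entries mod 851:
Q^1 = [[1,1],[1,0]]
Q^3 = (Q^1)²·Q = [[3,2],[2,1]]
Q^6 = (Q^3)² = [[13,8],[8,5]]
Q^12 = (Q^6)² = [[233,144],[144,89]]
Q^24 = (Q^12)² = [[137,414],[414,574]]
Q^48 = (Q^24)² = [[392,759],[759,484]]
F_48 mod 851 = Q^48[0][1] = 759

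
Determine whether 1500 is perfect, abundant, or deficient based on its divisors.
abundant

Proper divisors of 1500: sum = 1 + 2 + 3 + 4 + 5 + 6 + 10 + 12 + ... + 300 + 375 + 500 + 750 (23 divisors) = 2868
Since 2868 > 1500, 1500 is abundant.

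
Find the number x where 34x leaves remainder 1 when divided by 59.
33

gcd(34, 59) = 1, so the inverse exists.
Extended Euclidean algorithm on (59, 34):
59 = 1 × 34 + 25  ⟹  25 = (1)·59 + (-1)·34
34 = 1 × 25 + 9  ⟹  9 = (-1)·59 + (2)·34
25 = 2 × 9 + 7  ⟹  7 = (3)·59 + (-5)·34
9 = 1 × 7 + 2  ⟹  2 = (-4)·59 + (7)·34
7 = 3 × 2 + 1  ⟹  1 = (15)·59 + (-26)·34
So (-26)·34 ≡ 1 (mod 59), i.e. 34^(-1) ≡ -26 ≡ 33 (mod 59).
Check: 34 × 33 = 1122 ≡ 1 (mod 59)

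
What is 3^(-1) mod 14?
5

gcd(3, 14) = 1, so the inverse exists.
Extended Euclidean algorithm on (14, 3):
14 = 4 × 3 + 2  ⟹  2 = (1)·14 + (-4)·3
3 = 1 × 2 + 1  ⟹  1 = (-1)·14 + (5)·3
So (5)·3 ≡ 1 (mod 14), i.e. 3^(-1) ≡ 5 (mod 14).
Check: 3 × 5 = 15 ≡ 1 (mod 14)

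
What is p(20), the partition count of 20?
627

p(n) counts ways to write n as a sum of positive integers (order ignored).
Euler's pentagonal recurrence: p(k) = p(k-1) + p(k-2) - p(k-5) - p(k-7) + p(k-12) + p(k-15) - ... (offsets j(3j∓1)/2, signs ++--, p(0)=1, p(<0)=0).
DP table for k = 0..19: p(0)=1, p(1)=1, p(2)=2, p(3)=3, p(4)=5, p(5)=7, p(6)=11, p(7)=15, p(8)=22, p(9)=30, p(10)=42, p(11)=56, p(12)=77, p(13)=101, p(14)=135, p(15)=176, p(16)=231, p(17)=297, p(18)=385, p(19)=490.
Final step: p(20) = p(19) + p(18) - p(15) - p(13) + p(8) + p(5)
= 490 + 385 - 176 - 101 + 22 + 7
= 627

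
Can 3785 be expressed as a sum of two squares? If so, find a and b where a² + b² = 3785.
8² + 61² (a=8, b=61)

Factorization: 3785 = 5 × 757
By Fermat: n is sum of two squares iff every prime p ≡ 3 (mod 4) appears to even power.
All primes ≡ 3 (mod 4) appear to even power.
Search a = 0, 1, 2, … for 3785 - a² a perfect square: first hit at a = 8: 3785 - 64 = 3721 = 61².
3785 = 8² + 61² = 64 + 3721 ✓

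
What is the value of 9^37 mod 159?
123

Repeated squaring. Binary of 37 = 100101.
9^1 ≡ 9 (mod 159); 9^2 ≡ 81 (mod 159); 9^4 ≡ 42 (mod 159); 9^8 ≡ 15 (mod 159); 9^16 ≡ 66 (mod 159); 9^32 ≡ 63 (mod 159)
9^37 = 9^1 × 9^4 × 9^32 ≡ 123 (mod 159)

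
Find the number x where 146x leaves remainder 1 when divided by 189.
167

gcd(146, 189) = 1, so the inverse exists.
Extended Euclidean algorithm on (189, 146):
189 = 1 × 146 + 43  ⟹  43 = (1)·189 + (-1)·146
146 = 3 × 43 + 17  ⟹  17 = (-3)·189 + (4)·146
43 = 2 × 17 + 9  ⟹  9 = (7)·189 + (-9)·146
17 = 1 × 9 + 8  ⟹  8 = (-10)·189 + (13)·146
9 = 1 × 8 + 1  ⟹  1 = (17)·189 + (-22)·146
So (-22)·146 ≡ 1 (mod 189), i.e. 146^(-1) ≡ -22 ≡ 167 (mod 189).
Check: 146 × 167 = 24382 ≡ 1 (mod 189)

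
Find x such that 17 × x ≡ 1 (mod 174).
41

gcd(17, 174) = 1, so the inverse exists.
Extended Euclidean algorithm on (174, 17):
174 = 10 × 17 + 4  ⟹  4 = (1)·174 + (-10)·17
17 = 4 × 4 + 1  ⟹  1 = (-4)·174 + (41)·17
So (41)·17 ≡ 1 (mod 174), i.e. 17^(-1) ≡ 41 (mod 174).
Check: 17 × 41 = 697 ≡ 1 (mod 174)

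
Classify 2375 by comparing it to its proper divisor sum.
deficient

Proper divisors of 2375: sum = 1 + 5 + 19 + 25 + 95 + 125 + 475 = 745
Since 745 < 2375, 2375 is deficient.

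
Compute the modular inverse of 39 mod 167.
30

gcd(39, 167) = 1, so the inverse exists.
Extended Euclidean algorithm on (167, 39):
167 = 4 × 39 + 11  ⟹  11 = (1)·167 + (-4)·39
39 = 3 × 11 + 6  ⟹  6 = (-3)·167 + (13)·39
11 = 1 × 6 + 5  ⟹  5 = (4)·167 + (-17)·39
6 = 1 × 5 + 1  ⟹  1 = (-7)·167 + (30)·39
So (30)·39 ≡ 1 (mod 167), i.e. 39^(-1) ≡ 30 (mod 167).
Check: 39 × 30 = 1170 ≡ 1 (mod 167)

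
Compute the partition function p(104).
304801365

p(n) counts ways to write n as a sum of positive integers (order ignored).
Euler's pentagonal recurrence: p(k) = p(k-1) + p(k-2) - p(k-5) - p(k-7) + p(k-12) + p(k-15) - ... (offsets j(3j∓1)/2, signs ++--, p(0)=1, p(<0)=0).
DP table for k = 0..103: p(0)=1, p(1)=1, p(2)=2, p(3)=3, p(4)=5, p(5)=7, p(6)=11, p(7)=15, p(8)=22, p(9)=30, p(10)=42, p(11)=56, p(12)=77, p(13)=101, p(14)=135, p(15)=176, p(16)=231, p(17)=297, p(18)=385, p(19)=490, p(20)=627, p(21)=792, p(22)=1002, p(23)=1255, p(24)=1575, p(25)=1958, p(26)=2436, p(27)=3010, p(28)=3718, p(29)=4565, p(30)=5604, p(31)=6842, p(32)=8349, p(33)=10143, p(34)=12310, p(35)=14883, p(36)=17977, p(37)=21637, p(38)=26015, p(39)=31185, p(40)=37338, p(41)=44583, p(42)=53174, p(43)=63261, p(44)=75175, p(45)=89134, p(46)=105558, p(47)=124754, p(48)=147273, p(49)=173525, p(50)=204226, p(51)=239943, p(52)=281589, p(53)=329931, p(54)=386155, p(55)=451276, p(56)=526823, p(57)=614154, p(58)=715220, p(59)=831820, p(60)=966467, p(61)=1121505, p(62)=1300156, p(63)=1505499, p(64)=1741630, p(65)=2012558, p(66)=2323520, p(67)=2679689, p(68)=3087735, p(69)=3554345, p(70)=4087968, p(71)=4697205, p(72)=5392783, p(73)=6185689, p(74)=7089500, p(75)=8118264, p(76)=9289091, p(77)=10619863, p(78)=12132164, p(79)=13848650, p(80)=15796476, p(81)=18004327, p(82)=20506255, p(83)=23338469, p(84)=26543660, p(85)=30167357, p(86)=34262962, p(87)=38887673, p(88)=44108109, p(89)=49995925, p(90)=56634173, p(91)=64112359, p(92)=72533807, p(93)=82010177, p(94)=92669720, p(95)=104651419, p(96)=118114304, p(97)=133230930, p(98)=150198136, p(99)=169229875, p(100)=190569292, p(101)=214481126, p(102)=241265379, p(103)=271248950.
Final step: p(104) = p(103) + p(102) - p(99) - p(97) + p(92) + p(89) - p(82) - p(78) + p(69) + p(64) - p(53) - p(47) + p(34) + p(27) - p(12) - p(4)
= 271248950 + 241265379 - 169229875 - 133230930 + 72533807 + 49995925 - 20506255 - 12132164 + 3554345 + 1741630 - 329931 - 124754 + 12310 + 3010 - 77 - 5
= 304801365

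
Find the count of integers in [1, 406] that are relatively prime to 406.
168

406 = 2 × 7 × 29
φ(n) = n × ∏(1 - 1/p) for each prime p dividing n
φ(406) = 406 × (1 - 1/2) × (1 - 1/7) × (1 - 1/29) = 168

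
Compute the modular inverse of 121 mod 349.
75

gcd(121, 349) = 1, so the inverse exists.
Extended Euclidean algorithm on (349, 121):
349 = 2 × 121 + 107  ⟹  107 = (1)·349 + (-2)·121
121 = 1 × 107 + 14  ⟹  14 = (-1)·349 + (3)·121
107 = 7 × 14 + 9  ⟹  9 = (8)·349 + (-23)·121
14 = 1 × 9 + 5  ⟹  5 = (-9)·349 + (26)·121
9 = 1 × 5 + 4  ⟹  4 = (17)·349 + (-49)·121
5 = 1 × 4 + 1  ⟹  1 = (-26)·349 + (75)·121
So (75)·121 ≡ 1 (mod 349), i.e. 121^(-1) ≡ 75 (mod 349).
Check: 121 × 75 = 9075 ≡ 1 (mod 349)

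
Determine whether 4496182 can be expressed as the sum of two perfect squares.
Not possible

Factorization: 4496182 = 2 × 131^3
By Fermat: n is sum of two squares iff every prime p ≡ 3 (mod 4) appears to even power.
Prime(s) ≡ 3 (mod 4) with odd exponent: [(131, 3)]
Therefore 4496182 cannot be expressed as a² + b².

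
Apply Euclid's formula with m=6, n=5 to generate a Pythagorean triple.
(11, 60, 61)

Euclid's formula: a = m² - n², b = 2mn, c = m² + n²
m = 6, n = 5
a = 6² - 5² = 36 - 25 = 11
b = 2 × 6 × 5 = 60
c = 6² + 5² = 36 + 25 = 61
Verification: 11² + 60² = 121 + 3600 = 3721 = 61² ✓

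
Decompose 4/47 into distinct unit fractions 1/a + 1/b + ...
1/12 + 1/564

Greedy algorithm:
4/47: ceiling(47/4) = 12, use 1/12
1/564: ceiling(564/1) = 564, use 1/564
Result: 4/47 = 1/12 + 1/564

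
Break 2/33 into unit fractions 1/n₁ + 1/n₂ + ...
1/17 + 1/561

Greedy algorithm:
2/33: ceiling(33/2) = 17, use 1/17
1/561: ceiling(561/1) = 561, use 1/561
Result: 2/33 = 1/17 + 1/561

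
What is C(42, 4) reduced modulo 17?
2

Using Lucas' theorem:
Write n=42 and k=4 in base 17:
n in base 17: [2, 8]
k in base 17: [0, 4]
C(42,4) mod 17 = ∏ C(n_i, k_i) mod 17
Digit binomials (mod 17): C(2,0) = 1; C(8,4) = 70 ≡ 2
Product: 1 × 2 = 2 ≡ 2 (mod 17)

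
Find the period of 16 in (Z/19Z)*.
9

19 is prime, so ord(16) divides φ(19) = 18.
Divisors of 18: 1, 2, 3, 6, 9, 18.
Repeated squaring: 16^1 ≡ 16, 16^2 ≡ 9, 16^4 ≡ 5, 16^8 ≡ 6, 16^16 ≡ 17 (mod 19).
Test 16^d mod 19 for each divisor d in increasing order:
16^1 ≡ 16
16^2 ≡ 9
16^3 = 16^2·16^1 ≡ 11
16^6 = 16^4·16^2 ≡ 7
16^9 = 16^8·16^1 ≡ 1  ← first divisor giving 1
The order is 9.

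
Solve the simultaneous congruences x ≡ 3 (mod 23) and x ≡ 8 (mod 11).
118

Using Chinese Remainder Theorem:
M = 23 × 11 = 253
M1 = 11, M2 = 23
y1 = 11^(-1) mod 23 = 21
y2 = 23^(-1) mod 11 = 1
x = (3×11×21 + 8×23×1) mod 253 = 118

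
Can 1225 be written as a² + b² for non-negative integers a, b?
0² + 35² (a=0, b=35)

Factorization: 1225 = 5^2 × 7^2
By Fermat: n is sum of two squares iff every prime p ≡ 3 (mod 4) appears to even power.
All primes ≡ 3 (mod 4) appear to even power.
Search a = 0, 1, 2, … for 1225 - a² a perfect square: first hit at a = 0: 1225 - 0 = 1225 = 35².
1225 = 0² + 35² = 0 + 1225 ✓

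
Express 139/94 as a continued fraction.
[1; 2, 11, 4]

Euclidean algorithm steps:
139 = 1 × 94 + 45
94 = 2 × 45 + 4
45 = 11 × 4 + 1
4 = 4 × 1 + 0
Continued fraction: [1; 2, 11, 4]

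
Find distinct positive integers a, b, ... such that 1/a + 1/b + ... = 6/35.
1/6 + 1/210

Greedy algorithm:
6/35: ceiling(35/6) = 6, use 1/6
1/210: ceiling(210/1) = 210, use 1/210
Result: 6/35 = 1/6 + 1/210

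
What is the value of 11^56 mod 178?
167

Repeated squaring. Binary of 56 = 111000.
11^1 ≡ 11 (mod 178); 11^2 ≡ 121 (mod 178); 11^4 ≡ 45 (mod 178); 11^8 ≡ 67 (mod 178); 11^16 ≡ 39 (mod 178); 11^32 ≡ 97 (mod 178)
11^56 = 11^8 × 11^16 × 11^32 ≡ 167 (mod 178)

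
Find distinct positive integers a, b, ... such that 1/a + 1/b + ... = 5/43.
1/9 + 1/194 + 1/75078

Greedy algorithm:
5/43: ceiling(43/5) = 9, use 1/9
2/387: ceiling(387/2) = 194, use 1/194
1/75078: ceiling(75078/1) = 75078, use 1/75078
Result: 5/43 = 1/9 + 1/194 + 1/75078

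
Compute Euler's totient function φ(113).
112

113 = 113
φ(n) = n × ∏(1 - 1/p) for each prime p dividing n
φ(113) = 113 × (1 - 1/113) = 112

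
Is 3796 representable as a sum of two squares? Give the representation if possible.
14² + 60² (a=14, b=60)

Factorization: 3796 = 2^2 × 13 × 73
By Fermat: n is sum of two squares iff every prime p ≡ 3 (mod 4) appears to even power.
All primes ≡ 3 (mod 4) appear to even power.
Search a = 0, 1, 2, … for 3796 - a² a perfect square: first hit at a = 14: 3796 - 196 = 3600 = 60².
3796 = 14² + 60² = 196 + 3600 ✓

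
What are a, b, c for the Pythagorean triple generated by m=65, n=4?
(4209, 520, 4241)

Euclid's formula: a = m² - n², b = 2mn, c = m² + n²
m = 65, n = 4
a = 65² - 4² = 4225 - 16 = 4209
b = 2 × 65 × 4 = 520
c = 65² + 4² = 4225 + 16 = 4241
Verification: 4209² + 520² = 17715681 + 270400 = 17986081 = 4241² ✓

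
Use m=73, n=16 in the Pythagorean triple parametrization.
(5073, 2336, 5585)

Euclid's formula: a = m² - n², b = 2mn, c = m² + n²
m = 73, n = 16
a = 73² - 16² = 5329 - 256 = 5073
b = 2 × 73 × 16 = 2336
c = 73² + 16² = 5329 + 256 = 5585
Verification: 5073² + 2336² = 25735329 + 5456896 = 31192225 = 5585² ✓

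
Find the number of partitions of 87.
38887673

p(n) counts ways to write n as a sum of positive integers (order ignored).
Euler's pentagonal recurrence: p(k) = p(k-1) + p(k-2) - p(k-5) - p(k-7) + p(k-12) + p(k-15) - ... (offsets j(3j∓1)/2, signs ++--, p(0)=1, p(<0)=0).
DP table for k = 0..86: p(0)=1, p(1)=1, p(2)=2, p(3)=3, p(4)=5, p(5)=7, p(6)=11, p(7)=15, p(8)=22, p(9)=30, p(10)=42, p(11)=56, p(12)=77, p(13)=101, p(14)=135, p(15)=176, p(16)=231, p(17)=297, p(18)=385, p(19)=490, p(20)=627, p(21)=792, p(22)=1002, p(23)=1255, p(24)=1575, p(25)=1958, p(26)=2436, p(27)=3010, p(28)=3718, p(29)=4565, p(30)=5604, p(31)=6842, p(32)=8349, p(33)=10143, p(34)=12310, p(35)=14883, p(36)=17977, p(37)=21637, p(38)=26015, p(39)=31185, p(40)=37338, p(41)=44583, p(42)=53174, p(43)=63261, p(44)=75175, p(45)=89134, p(46)=105558, p(47)=124754, p(48)=147273, p(49)=173525, p(50)=204226, p(51)=239943, p(52)=281589, p(53)=329931, p(54)=386155, p(55)=451276, p(56)=526823, p(57)=614154, p(58)=715220, p(59)=831820, p(60)=966467, p(61)=1121505, p(62)=1300156, p(63)=1505499, p(64)=1741630, p(65)=2012558, p(66)=2323520, p(67)=2679689, p(68)=3087735, p(69)=3554345, p(70)=4087968, p(71)=4697205, p(72)=5392783, p(73)=6185689, p(74)=7089500, p(75)=8118264, p(76)=9289091, p(77)=10619863, p(78)=12132164, p(79)=13848650, p(80)=15796476, p(81)=18004327, p(82)=20506255, p(83)=23338469, p(84)=26543660, p(85)=30167357, p(86)=34262962.
Final step: p(87) = p(86) + p(85) - p(82) - p(80) + p(75) + p(72) - p(65) - p(61) + p(52) + p(47) - p(36) - p(30) + p(17) + p(10)
= 34262962 + 30167357 - 20506255 - 15796476 + 8118264 + 5392783 - 2012558 - 1121505 + 281589 + 124754 - 17977 - 5604 + 297 + 42
= 38887673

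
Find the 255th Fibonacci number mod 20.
10

Matrix identity: Q^n = [[F_(n+1), F_n], [F_n, F_(n-1)]] with Q = [[1,1],[1,0]].
n = 255 = 11111111₂. Square-and-multiply, entries mod 20:
Q^1 = [[1,1],[1,0]]
Q^3 = (Q^1)²·Q = [[3,2],[2,1]]
Q^7 = (Q^3)²·Q = [[1,13],[13,8]]
Q^15 = (Q^7)²·Q = [[7,10],[10,17]]
Q^31 = (Q^15)²·Q = [[9,9],[9,0]]
Q^63 = (Q^31)²·Q = [[3,2],[2,1]]
Q^127 = (Q^63)²·Q = [[1,13],[13,8]]
Q^255 = (Q^127)²·Q = [[7,10],[10,17]]
F_255 mod 20 = Q^255[0][1] = 10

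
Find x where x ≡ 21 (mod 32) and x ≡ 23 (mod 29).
661

Using Chinese Remainder Theorem:
M = 32 × 29 = 928
M1 = 29, M2 = 32
y1 = 29^(-1) mod 32 = 21
y2 = 32^(-1) mod 29 = 10
x = (21×29×21 + 23×32×10) mod 928 = 661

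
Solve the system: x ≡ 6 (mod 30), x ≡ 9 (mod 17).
366

Using Chinese Remainder Theorem:
M = 30 × 17 = 510
M1 = 17, M2 = 30
y1 = 17^(-1) mod 30 = 23
y2 = 30^(-1) mod 17 = 4
x = (6×17×23 + 9×30×4) mod 510 = 366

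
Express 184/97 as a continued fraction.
[1; 1, 8, 1, 2, 3]

Euclidean algorithm steps:
184 = 1 × 97 + 87
97 = 1 × 87 + 10
87 = 8 × 10 + 7
10 = 1 × 7 + 3
7 = 2 × 3 + 1
3 = 3 × 1 + 0
Continued fraction: [1; 1, 8, 1, 2, 3]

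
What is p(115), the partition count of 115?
1064144451

p(n) counts ways to write n as a sum of positive integers (order ignored).
Euler's pentagonal recurrence: p(k) = p(k-1) + p(k-2) - p(k-5) - p(k-7) + p(k-12) + p(k-15) - ... (offsets j(3j∓1)/2, signs ++--, p(0)=1, p(<0)=0).
DP table for k = 0..114: p(0)=1, p(1)=1, p(2)=2, p(3)=3, p(4)=5, p(5)=7, p(6)=11, p(7)=15, p(8)=22, p(9)=30, p(10)=42, p(11)=56, p(12)=77, p(13)=101, p(14)=135, p(15)=176, p(16)=231, p(17)=297, p(18)=385, p(19)=490, p(20)=627, p(21)=792, p(22)=1002, p(23)=1255, p(24)=1575, p(25)=1958, p(26)=2436, p(27)=3010, p(28)=3718, p(29)=4565, p(30)=5604, p(31)=6842, p(32)=8349, p(33)=10143, p(34)=12310, p(35)=14883, p(36)=17977, p(37)=21637, p(38)=26015, p(39)=31185, p(40)=37338, p(41)=44583, p(42)=53174, p(43)=63261, p(44)=75175, p(45)=89134, p(46)=105558, p(47)=124754, p(48)=147273, p(49)=173525, p(50)=204226, p(51)=239943, p(52)=281589, p(53)=329931, p(54)=386155, p(55)=451276, p(56)=526823, p(57)=614154, p(58)=715220, p(59)=831820, p(60)=966467, p(61)=1121505, p(62)=1300156, p(63)=1505499, p(64)=1741630, p(65)=2012558, p(66)=2323520, p(67)=2679689, p(68)=3087735, p(69)=3554345, p(70)=4087968, p(71)=4697205, p(72)=5392783, p(73)=6185689, p(74)=7089500, p(75)=8118264, p(76)=9289091, p(77)=10619863, p(78)=12132164, p(79)=13848650, p(80)=15796476, p(81)=18004327, p(82)=20506255, p(83)=23338469, p(84)=26543660, p(85)=30167357, p(86)=34262962, p(87)=38887673, p(88)=44108109, p(89)=49995925, p(90)=56634173, p(91)=64112359, p(92)=72533807, p(93)=82010177, p(94)=92669720, p(95)=104651419, p(96)=118114304, p(97)=133230930, p(98)=150198136, p(99)=169229875, p(100)=190569292, p(101)=214481126, p(102)=241265379, p(103)=271248950, p(104)=304801365, p(105)=342325709, p(106)=384276336, p(107)=431149389, p(108)=483502844, p(109)=541946240, p(110)=607163746, p(111)=679903203, p(112)=761002156, p(113)=851376628, p(114)=952050665.
Final step: p(115) = p(114) + p(113) - p(110) - p(108) + p(103) + p(100) - p(93) - p(89) + p(80) + p(75) - p(64) - p(58) + p(45) + p(38) - p(23) - p(15)
= 952050665 + 851376628 - 607163746 - 483502844 + 271248950 + 190569292 - 82010177 - 49995925 + 15796476 + 8118264 - 1741630 - 715220 + 89134 + 26015 - 1255 - 176
= 1064144451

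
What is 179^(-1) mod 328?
11

gcd(179, 328) = 1, so the inverse exists.
Extended Euclidean algorithm on (328, 179):
328 = 1 × 179 + 149  ⟹  149 = (1)·328 + (-1)·179
179 = 1 × 149 + 30  ⟹  30 = (-1)·328 + (2)·179
149 = 4 × 30 + 29  ⟹  29 = (5)·328 + (-9)·179
30 = 1 × 29 + 1  ⟹  1 = (-6)·328 + (11)·179
So (11)·179 ≡ 1 (mod 328), i.e. 179^(-1) ≡ 11 (mod 328).
Check: 179 × 11 = 1969 ≡ 1 (mod 328)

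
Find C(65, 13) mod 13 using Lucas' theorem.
5

Using Lucas' theorem:
Write n=65 and k=13 in base 13:
n in base 13: [5, 0]
k in base 13: [1, 0]
C(65,13) mod 13 = ∏ C(n_i, k_i) mod 13
Digit binomials (mod 13): C(5,1) = 5; C(0,0) = 1
Product: 5 × 1 = 5 ≡ 5 (mod 13)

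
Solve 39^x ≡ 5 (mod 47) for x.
3

Baby-step giant-step with step n = ⌈√47⌉ = 7.
Baby steps 39^j mod 47 (j:value) for j=0..6: 0:1, 1:39, 2:17, 3:5, 4:7, 5:38, 6:25.
h = 5 is already in the table at j=3, so x = 3.
Check: 39^3 ≡ 5 (mod 47).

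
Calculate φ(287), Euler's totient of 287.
240

287 = 7 × 41
φ(n) = n × ∏(1 - 1/p) for each prime p dividing n
φ(287) = 287 × (1 - 1/7) × (1 - 1/41) = 240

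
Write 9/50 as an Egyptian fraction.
1/6 + 1/75

Greedy algorithm:
9/50: ceiling(50/9) = 6, use 1/6
1/75: ceiling(75/1) = 75, use 1/75
Result: 9/50 = 1/6 + 1/75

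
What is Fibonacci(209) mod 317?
77

Matrix identity: Q^n = [[F_(n+1), F_n], [F_n, F_(n-1)]] with Q = [[1,1],[1,0]].
n = 209 = 11010001₂. Square-and-multiply, entries mod 317:
Q^1 = [[1,1],[1,0]]
Q^3 = (Q^1)²·Q = [[3,2],[2,1]]
Q^6 = (Q^3)² = [[13,8],[8,5]]
Q^13 = (Q^6)²·Q = [[60,233],[233,144]]
Q^26 = (Q^13)² = [[195,299],[299,213]]
Q^52 = (Q^26)² = [[309,264],[264,45]]
Q^104 = (Q^52)² = [[20,258],[258,79]]
Q^209 = (Q^104)²·Q = [[259,77],[77,182]]
F_209 mod 317 = Q^209[0][1] = 77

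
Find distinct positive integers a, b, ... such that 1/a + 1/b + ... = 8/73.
1/10 + 1/105 + 1/15330

Greedy algorithm:
8/73: ceiling(73/8) = 10, use 1/10
7/730: ceiling(730/7) = 105, use 1/105
1/15330: ceiling(15330/1) = 15330, use 1/15330
Result: 8/73 = 1/10 + 1/105 + 1/15330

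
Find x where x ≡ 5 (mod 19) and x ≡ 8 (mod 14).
176

Using Chinese Remainder Theorem:
M = 19 × 14 = 266
M1 = 14, M2 = 19
y1 = 14^(-1) mod 19 = 15
y2 = 19^(-1) mod 14 = 3
x = (5×14×15 + 8×19×3) mod 266 = 176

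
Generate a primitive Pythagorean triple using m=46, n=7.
(2067, 644, 2165)

Euclid's formula: a = m² - n², b = 2mn, c = m² + n²
m = 46, n = 7
a = 46² - 7² = 2116 - 49 = 2067
b = 2 × 46 × 7 = 644
c = 46² + 7² = 2116 + 49 = 2165
Verification: 2067² + 644² = 4272489 + 414736 = 4687225 = 2165² ✓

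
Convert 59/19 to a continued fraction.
[3; 9, 2]

Euclidean algorithm steps:
59 = 3 × 19 + 2
19 = 9 × 2 + 1
2 = 2 × 1 + 0
Continued fraction: [3; 9, 2]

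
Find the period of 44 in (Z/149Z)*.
4

149 is prime, so ord(44) divides φ(149) = 148.
Divisors of 148: 1, 2, 4, 37, 74, 148.
Repeated squaring: 44^1 ≡ 44, 44^2 ≡ 148, 44^4 ≡ 1, 44^8 ≡ 1, 44^16 ≡ 1, 44^32 ≡ 1, 44^64 ≡ 1, 44^128 ≡ 1 (mod 149).
Test 44^d mod 149 for each divisor d in increasing order:
44^1 ≡ 44
44^2 ≡ 148
44^4 ≡ 1  ← first divisor giving 1
The order is 4.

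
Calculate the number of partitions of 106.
384276336

p(n) counts ways to write n as a sum of positive integers (order ignored).
Euler's pentagonal recurrence: p(k) = p(k-1) + p(k-2) - p(k-5) - p(k-7) + p(k-12) + p(k-15) - ... (offsets j(3j∓1)/2, signs ++--, p(0)=1, p(<0)=0).
DP table for k = 0..105: p(0)=1, p(1)=1, p(2)=2, p(3)=3, p(4)=5, p(5)=7, p(6)=11, p(7)=15, p(8)=22, p(9)=30, p(10)=42, p(11)=56, p(12)=77, p(13)=101, p(14)=135, p(15)=176, p(16)=231, p(17)=297, p(18)=385, p(19)=490, p(20)=627, p(21)=792, p(22)=1002, p(23)=1255, p(24)=1575, p(25)=1958, p(26)=2436, p(27)=3010, p(28)=3718, p(29)=4565, p(30)=5604, p(31)=6842, p(32)=8349, p(33)=10143, p(34)=12310, p(35)=14883, p(36)=17977, p(37)=21637, p(38)=26015, p(39)=31185, p(40)=37338, p(41)=44583, p(42)=53174, p(43)=63261, p(44)=75175, p(45)=89134, p(46)=105558, p(47)=124754, p(48)=147273, p(49)=173525, p(50)=204226, p(51)=239943, p(52)=281589, p(53)=329931, p(54)=386155, p(55)=451276, p(56)=526823, p(57)=614154, p(58)=715220, p(59)=831820, p(60)=966467, p(61)=1121505, p(62)=1300156, p(63)=1505499, p(64)=1741630, p(65)=2012558, p(66)=2323520, p(67)=2679689, p(68)=3087735, p(69)=3554345, p(70)=4087968, p(71)=4697205, p(72)=5392783, p(73)=6185689, p(74)=7089500, p(75)=8118264, p(76)=9289091, p(77)=10619863, p(78)=12132164, p(79)=13848650, p(80)=15796476, p(81)=18004327, p(82)=20506255, p(83)=23338469, p(84)=26543660, p(85)=30167357, p(86)=34262962, p(87)=38887673, p(88)=44108109, p(89)=49995925, p(90)=56634173, p(91)=64112359, p(92)=72533807, p(93)=82010177, p(94)=92669720, p(95)=104651419, p(96)=118114304, p(97)=133230930, p(98)=150198136, p(99)=169229875, p(100)=190569292, p(101)=214481126, p(102)=241265379, p(103)=271248950, p(104)=304801365, p(105)=342325709.
Final step: p(106) = p(105) + p(104) - p(101) - p(99) + p(94) + p(91) - p(84) - p(80) + p(71) + p(66) - p(55) - p(49) + p(36) + p(29) - p(14) - p(6)
= 342325709 + 304801365 - 214481126 - 169229875 + 92669720 + 64112359 - 26543660 - 15796476 + 4697205 + 2323520 - 451276 - 173525 + 17977 + 4565 - 135 - 11
= 384276336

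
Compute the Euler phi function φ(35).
24

35 = 5 × 7
φ(n) = n × ∏(1 - 1/p) for each prime p dividing n
φ(35) = 35 × (1 - 1/5) × (1 - 1/7) = 24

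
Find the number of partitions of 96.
118114304

p(n) counts ways to write n as a sum of positive integers (order ignored).
Euler's pentagonal recurrence: p(k) = p(k-1) + p(k-2) - p(k-5) - p(k-7) + p(k-12) + p(k-15) - ... (offsets j(3j∓1)/2, signs ++--, p(0)=1, p(<0)=0).
DP table for k = 0..95: p(0)=1, p(1)=1, p(2)=2, p(3)=3, p(4)=5, p(5)=7, p(6)=11, p(7)=15, p(8)=22, p(9)=30, p(10)=42, p(11)=56, p(12)=77, p(13)=101, p(14)=135, p(15)=176, p(16)=231, p(17)=297, p(18)=385, p(19)=490, p(20)=627, p(21)=792, p(22)=1002, p(23)=1255, p(24)=1575, p(25)=1958, p(26)=2436, p(27)=3010, p(28)=3718, p(29)=4565, p(30)=5604, p(31)=6842, p(32)=8349, p(33)=10143, p(34)=12310, p(35)=14883, p(36)=17977, p(37)=21637, p(38)=26015, p(39)=31185, p(40)=37338, p(41)=44583, p(42)=53174, p(43)=63261, p(44)=75175, p(45)=89134, p(46)=105558, p(47)=124754, p(48)=147273, p(49)=173525, p(50)=204226, p(51)=239943, p(52)=281589, p(53)=329931, p(54)=386155, p(55)=451276, p(56)=526823, p(57)=614154, p(58)=715220, p(59)=831820, p(60)=966467, p(61)=1121505, p(62)=1300156, p(63)=1505499, p(64)=1741630, p(65)=2012558, p(66)=2323520, p(67)=2679689, p(68)=3087735, p(69)=3554345, p(70)=4087968, p(71)=4697205, p(72)=5392783, p(73)=6185689, p(74)=7089500, p(75)=8118264, p(76)=9289091, p(77)=10619863, p(78)=12132164, p(79)=13848650, p(80)=15796476, p(81)=18004327, p(82)=20506255, p(83)=23338469, p(84)=26543660, p(85)=30167357, p(86)=34262962, p(87)=38887673, p(88)=44108109, p(89)=49995925, p(90)=56634173, p(91)=64112359, p(92)=72533807, p(93)=82010177, p(94)=92669720, p(95)=104651419.
Final step: p(96) = p(95) + p(94) - p(91) - p(89) + p(84) + p(81) - p(74) - p(70) + p(61) + p(56) - p(45) - p(39) + p(26) + p(19) - p(4)
= 104651419 + 92669720 - 64112359 - 49995925 + 26543660 + 18004327 - 7089500 - 4087968 + 1121505 + 526823 - 89134 - 31185 + 2436 + 490 - 5
= 118114304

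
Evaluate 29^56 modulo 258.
49

Repeated squaring. Binary of 56 = 111000.
29^1 ≡ 29 (mod 258); 29^2 ≡ 67 (mod 258); 29^4 ≡ 103 (mod 258); 29^8 ≡ 31 (mod 258); 29^16 ≡ 187 (mod 258); 29^32 ≡ 139 (mod 258)
29^56 = 29^8 × 29^16 × 29^32 ≡ 49 (mod 258)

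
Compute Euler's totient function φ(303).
200

303 = 3 × 101
φ(n) = n × ∏(1 - 1/p) for each prime p dividing n
φ(303) = 303 × (1 - 1/3) × (1 - 1/101) = 200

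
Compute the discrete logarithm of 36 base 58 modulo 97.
80

Baby-step giant-step with step n = ⌈√97⌉ = 10.
Baby steps 58^j mod 97 (j:value) for j=0..9: 0:1, 1:58, 2:66, 3:45, 4:88, 5:60, 6:85, 7:80, 8:81, 9:42.
Giant-step multiplier: 58^(-10) ≡ 58^(96-10) = 58^86 ≡ 53 (mod 97).
Giant steps γ_i = 36·53^i mod 97: γ_0=36, γ_1=65, γ_2=50, γ_3=31, γ_4=91, γ_5=70, γ_6=24, γ_7=11, γ_8=1 (in table at j=0).
x = i·n + j = 8·10 + 0 = 80.
Check: 58^80 ≡ 36 (mod 97).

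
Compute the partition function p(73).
6185689

p(n) counts ways to write n as a sum of positive integers (order ignored).
Euler's pentagonal recurrence: p(k) = p(k-1) + p(k-2) - p(k-5) - p(k-7) + p(k-12) + p(k-15) - ... (offsets j(3j∓1)/2, signs ++--, p(0)=1, p(<0)=0).
DP table for k = 0..72: p(0)=1, p(1)=1, p(2)=2, p(3)=3, p(4)=5, p(5)=7, p(6)=11, p(7)=15, p(8)=22, p(9)=30, p(10)=42, p(11)=56, p(12)=77, p(13)=101, p(14)=135, p(15)=176, p(16)=231, p(17)=297, p(18)=385, p(19)=490, p(20)=627, p(21)=792, p(22)=1002, p(23)=1255, p(24)=1575, p(25)=1958, p(26)=2436, p(27)=3010, p(28)=3718, p(29)=4565, p(30)=5604, p(31)=6842, p(32)=8349, p(33)=10143, p(34)=12310, p(35)=14883, p(36)=17977, p(37)=21637, p(38)=26015, p(39)=31185, p(40)=37338, p(41)=44583, p(42)=53174, p(43)=63261, p(44)=75175, p(45)=89134, p(46)=105558, p(47)=124754, p(48)=147273, p(49)=173525, p(50)=204226, p(51)=239943, p(52)=281589, p(53)=329931, p(54)=386155, p(55)=451276, p(56)=526823, p(57)=614154, p(58)=715220, p(59)=831820, p(60)=966467, p(61)=1121505, p(62)=1300156, p(63)=1505499, p(64)=1741630, p(65)=2012558, p(66)=2323520, p(67)=2679689, p(68)=3087735, p(69)=3554345, p(70)=4087968, p(71)=4697205, p(72)=5392783.
Final step: p(73) = p(72) + p(71) - p(68) - p(66) + p(61) + p(58) - p(51) - p(47) + p(38) + p(33) - p(22) - p(16) + p(3)
= 5392783 + 4697205 - 3087735 - 2323520 + 1121505 + 715220 - 239943 - 124754 + 26015 + 10143 - 1002 - 231 + 3
= 6185689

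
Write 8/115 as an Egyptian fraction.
1/15 + 1/345

Greedy algorithm:
8/115: ceiling(115/8) = 15, use 1/15
1/345: ceiling(345/1) = 345, use 1/345
Result: 8/115 = 1/15 + 1/345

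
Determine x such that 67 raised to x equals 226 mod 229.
10

Baby-step giant-step with step n = ⌈√229⌉ = 16.
Baby steps 67^j mod 229 (j:value) for j=0..15: 0:1, 1:67, 2:138, 3:86, 4:37, 5:189, 6:68, 7:205, 8:224, 9:123, 10:226, 11:28, 12:44, 13:200, 14:118, 15:120.
h = 226 is already in the table at j=10, so x = 10.
Check: 67^10 ≡ 226 (mod 229).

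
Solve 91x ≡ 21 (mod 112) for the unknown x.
x ≡ 15 (mod 16)

gcd(91, 112) = 7, which divides 21, so solutions exist.
Divide through by 7: 13x ≡ 3 (mod 16).
Find 13^(-1) mod 16 by the extended Euclidean algorithm:
16 = 1 × 13 + 3  ⟹  3 = (1)·16 + (-1)·13
13 = 4 × 3 + 1  ⟹  1 = (-4)·16 + (5)·13
So (5)·13 ≡ 1 (mod 16), i.e. 13^(-1) ≡ 5 (mod 16).
x ≡ 5 × 3 = 15 ≡ 15 (mod 16).
Check: 91 × 15 = 1365 ≡ 21 (mod 112).
x ≡ 15 (mod 16), giving 7 solutions mod 112.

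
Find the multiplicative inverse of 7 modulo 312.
223

gcd(7, 312) = 1, so the inverse exists.
Extended Euclidean algorithm on (312, 7):
312 = 44 × 7 + 4  ⟹  4 = (1)·312 + (-44)·7
7 = 1 × 4 + 3  ⟹  3 = (-1)·312 + (45)·7
4 = 1 × 3 + 1  ⟹  1 = (2)·312 + (-89)·7
So (-89)·7 ≡ 1 (mod 312), i.e. 7^(-1) ≡ -89 ≡ 223 (mod 312).
Check: 7 × 223 = 1561 ≡ 1 (mod 312)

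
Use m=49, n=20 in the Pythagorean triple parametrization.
(2001, 1960, 2801)

Euclid's formula: a = m² - n², b = 2mn, c = m² + n²
m = 49, n = 20
a = 49² - 20² = 2401 - 400 = 2001
b = 2 × 49 × 20 = 1960
c = 49² + 20² = 2401 + 400 = 2801
Verification: 2001² + 1960² = 4004001 + 3841600 = 7845601 = 2801² ✓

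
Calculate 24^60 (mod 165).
111

Repeated squaring. Binary of 60 = 111100.
24^1 ≡ 24 (mod 165); 24^2 ≡ 81 (mod 165); 24^4 ≡ 126 (mod 165); 24^8 ≡ 36 (mod 165); 24^16 ≡ 141 (mod 165); 24^32 ≡ 81 (mod 165)
24^60 = 24^4 × 24^8 × 24^16 × 24^32 ≡ 111 (mod 165)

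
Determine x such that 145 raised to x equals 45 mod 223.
115

Baby-step giant-step with step n = ⌈√223⌉ = 15.
Baby steps 145^j mod 223 (j:value) for j=0..14: 0:1, 1:145, 2:63, 3:215, 4:178, 5:165, 6:64, 7:137, 8:18, 9:157, 10:19, 11:79, 12:82, 13:71, 14:37.
Giant-step multiplier: 145^(-15) ≡ 145^(222-15) = 145^207 ≡ 103 (mod 223).
Giant steps γ_i = 45·103^i mod 223: γ_0=45, γ_1=175, γ_2=185, γ_3=100, γ_4=42, γ_5=89, γ_6=24, γ_7=19 (in table at j=10).
x = i·n + j = 7·15 + 10 = 115.
Check: 145^115 ≡ 45 (mod 223).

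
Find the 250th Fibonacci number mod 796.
419

Matrix identity: Q^n = [[F_(n+1), F_n], [F_n, F_(n-1)]] with Q = [[1,1],[1,0]].
n = 250 = 11111010₂. Square-and-multiply, entries mod 796:
Q^1 = [[1,1],[1,0]]
Q^3 = (Q^1)²·Q = [[3,2],[2,1]]
Q^7 = (Q^3)²·Q = [[21,13],[13,8]]
Q^15 = (Q^7)²·Q = [[191,610],[610,377]]
Q^31 = (Q^15)²·Q = [[453,233],[233,220]]
Q^62 = (Q^31)² = [[2,793],[793,5]]
Q^125 = (Q^62)²·Q = [[788,13],[13,775]]
Q^250 = (Q^125)² = [[233,419],[419,610]]
F_250 mod 796 = Q^250[0][1] = 419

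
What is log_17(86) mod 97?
22

Baby-step giant-step with step n = ⌈√97⌉ = 10.
Baby steps 17^j mod 97 (j:value) for j=0..9: 0:1, 1:17, 2:95, 3:63, 4:4, 5:68, 6:89, 7:58, 8:16, 9:78.
Giant-step multiplier: 17^(-10) ≡ 17^(96-10) = 17^86 ≡ 3 (mod 97).
Giant steps γ_i = 86·3^i mod 97: γ_0=86, γ_1=64, γ_2=95 (in table at j=2).
x = i·n + j = 2·10 + 2 = 22.
Check: 17^22 ≡ 86 (mod 97).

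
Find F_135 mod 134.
68

Matrix identity: Q^n = [[F_(n+1), F_n], [F_n, F_(n-1)]] with Q = [[1,1],[1,0]].
n = 135 = 10000111₂. Square-and-multiply, entries mod 134:
Q^1 = [[1,1],[1,0]]
Q^2 = (Q^1)² = [[2,1],[1,1]]
Q^4 = (Q^2)² = [[5,3],[3,2]]
Q^8 = (Q^4)² = [[34,21],[21,13]]
Q^16 = (Q^8)² = [[123,49],[49,74]]
Q^33 = (Q^16)²·Q = [[115,110],[110,5]]
Q^67 = (Q^33)²·Q = [[67,133],[133,68]]
Q^135 = (Q^67)²·Q = [[67,68],[68,133]]
F_135 mod 134 = Q^135[0][1] = 68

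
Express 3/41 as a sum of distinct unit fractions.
1/14 + 1/574

Greedy algorithm:
3/41: ceiling(41/3) = 14, use 1/14
1/574: ceiling(574/1) = 574, use 1/574
Result: 3/41 = 1/14 + 1/574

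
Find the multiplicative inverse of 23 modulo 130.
17

gcd(23, 130) = 1, so the inverse exists.
Extended Euclidean algorithm on (130, 23):
130 = 5 × 23 + 15  ⟹  15 = (1)·130 + (-5)·23
23 = 1 × 15 + 8  ⟹  8 = (-1)·130 + (6)·23
15 = 1 × 8 + 7  ⟹  7 = (2)·130 + (-11)·23
8 = 1 × 7 + 1  ⟹  1 = (-3)·130 + (17)·23
So (17)·23 ≡ 1 (mod 130), i.e. 23^(-1) ≡ 17 (mod 130).
Check: 23 × 17 = 391 ≡ 1 (mod 130)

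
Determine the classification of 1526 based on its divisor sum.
deficient

Proper divisors of 1526: sum = 1 + 2 + 7 + 14 + 109 + 218 + 763 = 1114
Since 1114 < 1526, 1526 is deficient.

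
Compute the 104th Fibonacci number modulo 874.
757

Matrix identity: Q^n = [[F_(n+1), F_n], [F_n, F_(n-1)]] with Q = [[1,1],[1,0]].
n = 104 = 1101000₂. Square-and-multiply, entries mod 874:
Q^1 = [[1,1],[1,0]]
Q^3 = (Q^1)²·Q = [[3,2],[2,1]]
Q^6 = (Q^3)² = [[13,8],[8,5]]
Q^13 = (Q^6)²·Q = [[377,233],[233,144]]
Q^26 = (Q^13)² = [[642,781],[781,735]]
Q^52 = (Q^26)² = [[419,417],[417,2]]
Q^104 = (Q^52)² = [[724,757],[757,841]]
F_104 mod 874 = Q^104[0][1] = 757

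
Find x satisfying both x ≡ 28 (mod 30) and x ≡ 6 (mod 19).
538

Using Chinese Remainder Theorem:
M = 30 × 19 = 570
M1 = 19, M2 = 30
y1 = 19^(-1) mod 30 = 19
y2 = 30^(-1) mod 19 = 7
x = (28×19×19 + 6×30×7) mod 570 = 538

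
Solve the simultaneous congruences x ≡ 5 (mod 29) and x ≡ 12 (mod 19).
411

Using Chinese Remainder Theorem:
M = 29 × 19 = 551
M1 = 19, M2 = 29
y1 = 19^(-1) mod 29 = 26
y2 = 29^(-1) mod 19 = 2
x = (5×19×26 + 12×29×2) mod 551 = 411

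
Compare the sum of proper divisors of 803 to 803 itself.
deficient

Proper divisors of 803: sum = 1 + 11 + 73 = 85
Since 85 < 803, 803 is deficient.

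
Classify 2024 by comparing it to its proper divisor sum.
abundant

Proper divisors of 2024: sum = 1 + 2 + 4 + 8 + 11 + 22 + 23 + 44 + 46 + 88 + 92 + 184 + 253 + 506 + 1012 = 2296
Since 2296 > 2024, 2024 is abundant.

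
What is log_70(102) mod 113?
110

Baby-step giant-step with step n = ⌈√113⌉ = 11.
Baby steps 70^j mod 113 (j:value) for j=0..10: 0:1, 1:70, 2:41, 3:45, 4:99, 5:37, 6:104, 7:48, 8:83, 9:47, 10:13.
Giant-step multiplier: 70^(-11) ≡ 70^(112-11) = 70^101 ≡ 19 (mod 113).
Giant steps γ_i = 102·19^i mod 113: γ_0=102, γ_1=17, γ_2=97, γ_3=35, γ_4=100, γ_5=92, γ_6=53, γ_7=103, γ_8=36, γ_9=6, γ_10=1 (in table at j=0).
x = i·n + j = 10·11 + 0 = 110.
Check: 70^110 ≡ 102 (mod 113).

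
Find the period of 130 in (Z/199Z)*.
99

199 is prime, so ord(130) divides φ(199) = 198.
Divisors of 198: 1, 2, 3, 6, 9, 11, 18, 22, 33, 66, 99, 198.
Repeated squaring: 130^1 ≡ 130, 130^2 ≡ 184, 130^4 ≡ 26, 130^8 ≡ 79, 130^16 ≡ 72, 130^32 ≡ 10, 130^64 ≡ 100, 130^128 ≡ 50 (mod 199).
Test 130^d mod 199 for each divisor d in increasing order:
130^1 ≡ 130
130^2 ≡ 184
130^3 = 130^2·130^1 ≡ 40
130^6 = 130^4·130^2 ≡ 8
130^9 = 130^8·130^1 ≡ 121
130^11 = 130^8·130^2·130^1 ≡ 175
130^18 = 130^16·130^2 ≡ 114
130^22 = 130^16·130^4·130^2 ≡ 178
130^33 = 130^32·130^1 ≡ 106
130^66 = 130^64·130^2 ≡ 92
130^99 = 130^64·130^32·130^2·130^1 ≡ 1  ← first divisor giving 1
The order is 99.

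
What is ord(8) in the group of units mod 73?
3

73 is prime, so ord(8) divides φ(73) = 72.
Divisors of 72: 1, 2, 3, 4, 6, 8, 9, 12, 18, 24, 36, 72.
Repeated squaring: 8^1 ≡ 8, 8^2 ≡ 64, 8^4 ≡ 8, 8^8 ≡ 64, 8^16 ≡ 8, 8^32 ≡ 64, 8^64 ≡ 8 (mod 73).
Test 8^d mod 73 for each divisor d in increasing order:
8^1 ≡ 8
8^2 ≡ 64
8^3 = 8^2·8^1 ≡ 1  ← first divisor giving 1
The order is 3.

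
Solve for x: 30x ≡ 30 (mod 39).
x ≡ 1 (mod 13)

gcd(30, 39) = 3, which divides 30, so solutions exist.
Divide through by 3: 10x ≡ 10 (mod 13).
Find 10^(-1) mod 13 by the extended Euclidean algorithm:
13 = 1 × 10 + 3  ⟹  3 = (1)·13 + (-1)·10
10 = 3 × 3 + 1  ⟹  1 = (-3)·13 + (4)·10
So (4)·10 ≡ 1 (mod 13), i.e. 10^(-1) ≡ 4 (mod 13).
x ≡ 4 × 10 = 40 ≡ 1 (mod 13).
Check: 30 × 1 = 30 ≡ 30 (mod 39).
x ≡ 1 (mod 13), giving 3 solutions mod 39.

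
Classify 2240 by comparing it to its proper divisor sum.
abundant

Proper divisors of 2240: sum = 1 + 2 + 4 + 5 + 7 + 8 + 10 + 14 + ... + 320 + 448 + 560 + 1120 (27 divisors) = 3856
Since 3856 > 2240, 2240 is abundant.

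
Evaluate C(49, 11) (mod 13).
0

Using Lucas' theorem:
Write n=49 and k=11 in base 13:
n in base 13: [3, 10]
k in base 13: [0, 11]
C(49,11) mod 13 = ∏ C(n_i, k_i) mod 13
Digit binomials (mod 13): C(3,0) = 1; C(10,11) = 0 (k_i > n_i)
Product: 1 × 0 = 0 ≡ 0 (mod 13)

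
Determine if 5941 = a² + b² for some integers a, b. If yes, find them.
30² + 71² (a=30, b=71)

Factorization: 5941 = 13 × 457
By Fermat: n is sum of two squares iff every prime p ≡ 3 (mod 4) appears to even power.
All primes ≡ 3 (mod 4) appear to even power.
Search a = 0, 1, 2, … for 5941 - a² a perfect square: first hit at a = 30: 5941 - 900 = 5041 = 71².
5941 = 30² + 71² = 900 + 5041 ✓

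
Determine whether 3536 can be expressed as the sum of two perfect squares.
20² + 56² (a=20, b=56)

Factorization: 3536 = 2^4 × 13 × 17
By Fermat: n is sum of two squares iff every prime p ≡ 3 (mod 4) appears to even power.
All primes ≡ 3 (mod 4) appear to even power.
Search a = 0, 1, 2, … for 3536 - a² a perfect square: first hit at a = 20: 3536 - 400 = 3136 = 56².
3536 = 20² + 56² = 400 + 3136 ✓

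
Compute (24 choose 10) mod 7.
3

Using Lucas' theorem:
Write n=24 and k=10 in base 7:
n in base 7: [3, 3]
k in base 7: [1, 3]
C(24,10) mod 7 = ∏ C(n_i, k_i) mod 7
Digit binomials (mod 7): C(3,1) = 3; C(3,3) = 1
Product: 3 × 1 = 3 ≡ 3 (mod 7)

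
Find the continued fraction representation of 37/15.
[2; 2, 7]

Euclidean algorithm steps:
37 = 2 × 15 + 7
15 = 2 × 7 + 1
7 = 7 × 1 + 0
Continued fraction: [2; 2, 7]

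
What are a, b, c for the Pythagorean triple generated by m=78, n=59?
(2603, 9204, 9565)

Euclid's formula: a = m² - n², b = 2mn, c = m² + n²
m = 78, n = 59
a = 78² - 59² = 6084 - 3481 = 2603
b = 2 × 78 × 59 = 9204
c = 78² + 59² = 6084 + 3481 = 9565
Verification: 2603² + 9204² = 6775609 + 84713616 = 91489225 = 9565² ✓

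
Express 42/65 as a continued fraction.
[0; 1, 1, 1, 4, 1, 3]

Euclidean algorithm steps:
42 = 0 × 65 + 42
65 = 1 × 42 + 23
42 = 1 × 23 + 19
23 = 1 × 19 + 4
19 = 4 × 4 + 3
4 = 1 × 3 + 1
3 = 3 × 1 + 0
Continued fraction: [0; 1, 1, 1, 4, 1, 3]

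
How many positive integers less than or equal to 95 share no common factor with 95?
72

95 = 5 × 19
φ(n) = n × ∏(1 - 1/p) for each prime p dividing n
φ(95) = 95 × (1 - 1/5) × (1 - 1/19) = 72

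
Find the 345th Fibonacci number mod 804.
598

Matrix identity: Q^n = [[F_(n+1), F_n], [F_n, F_(n-1)]] with Q = [[1,1],[1,0]].
n = 345 = 101011001₂. Square-and-multiply, entries mod 804:
Q^1 = [[1,1],[1,0]]
Q^2 = (Q^1)² = [[2,1],[1,1]]
Q^5 = (Q^2)²·Q = [[8,5],[5,3]]
Q^10 = (Q^5)² = [[89,55],[55,34]]
Q^21 = (Q^10)²·Q = [[23,494],[494,333]]
Q^43 = (Q^21)²·Q = [[741,149],[149,592]]
Q^86 = (Q^43)² = [[442,29],[29,413]]
Q^172 = (Q^86)² = [[29,675],[675,158]]
Q^345 = (Q^172)²·Q = [[595,598],[598,801]]
F_345 mod 804 = Q^345[0][1] = 598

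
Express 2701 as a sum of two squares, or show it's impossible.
10² + 51² (a=10, b=51)

Factorization: 2701 = 37 × 73
By Fermat: n is sum of two squares iff every prime p ≡ 3 (mod 4) appears to even power.
All primes ≡ 3 (mod 4) appear to even power.
Search a = 0, 1, 2, … for 2701 - a² a perfect square: first hit at a = 10: 2701 - 100 = 2601 = 51².
2701 = 10² + 51² = 100 + 2601 ✓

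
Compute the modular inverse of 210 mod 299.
215

gcd(210, 299) = 1, so the inverse exists.
Extended Euclidean algorithm on (299, 210):
299 = 1 × 210 + 89  ⟹  89 = (1)·299 + (-1)·210
210 = 2 × 89 + 32  ⟹  32 = (-2)·299 + (3)·210
89 = 2 × 32 + 25  ⟹  25 = (5)·299 + (-7)·210
32 = 1 × 25 + 7  ⟹  7 = (-7)·299 + (10)·210
25 = 3 × 7 + 4  ⟹  4 = (26)·299 + (-37)·210
7 = 1 × 4 + 3  ⟹  3 = (-33)·299 + (47)·210
4 = 1 × 3 + 1  ⟹  1 = (59)·299 + (-84)·210
So (-84)·210 ≡ 1 (mod 299), i.e. 210^(-1) ≡ -84 ≡ 215 (mod 299).
Check: 210 × 215 = 45150 ≡ 1 (mod 299)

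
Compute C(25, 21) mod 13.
1

Using Lucas' theorem:
Write n=25 and k=21 in base 13:
n in base 13: [1, 12]
k in base 13: [1, 8]
C(25,21) mod 13 = ∏ C(n_i, k_i) mod 13
Digit binomials (mod 13): C(1,1) = 1; C(12,8) = 495 ≡ 1
Product: 1 × 1 = 1 ≡ 1 (mod 13)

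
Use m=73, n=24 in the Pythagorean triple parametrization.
(4753, 3504, 5905)

Euclid's formula: a = m² - n², b = 2mn, c = m² + n²
m = 73, n = 24
a = 73² - 24² = 5329 - 576 = 4753
b = 2 × 73 × 24 = 3504
c = 73² + 24² = 5329 + 576 = 5905
Verification: 4753² + 3504² = 22591009 + 12278016 = 34869025 = 5905² ✓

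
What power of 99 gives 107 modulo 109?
93

Baby-step giant-step with step n = ⌈√109⌉ = 11.
Baby steps 99^j mod 109 (j:value) for j=0..10: 0:1, 1:99, 2:100, 3:90, 4:81, 5:62, 6:34, 7:96, 8:21, 9:8, 10:29.
Giant-step multiplier: 99^(-11) ≡ 99^(108-11) = 99^97 ≡ 56 (mod 109).
Giant steps γ_i = 107·56^i mod 109: γ_0=107, γ_1=106, γ_2=50, γ_3=75, γ_4=58, γ_5=87, γ_6=76, γ_7=5, γ_8=62 (in table at j=5).
x = i·n + j = 8·11 + 5 = 93.
Check: 99^93 ≡ 107 (mod 109).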